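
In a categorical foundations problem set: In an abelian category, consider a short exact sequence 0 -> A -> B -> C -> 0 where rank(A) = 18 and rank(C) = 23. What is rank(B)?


For a short exact sequence 0 -> A -> B -> C -> 0,
rank is additive: rank(B) = rank(A) + rank(C).
rank(B) = 18 + 23 = 41

41


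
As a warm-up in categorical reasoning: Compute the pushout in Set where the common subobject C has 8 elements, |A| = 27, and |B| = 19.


The pushout A +_C B identifies the images of C in A and B.
|A +_C B| = |A| + |B| - |C| (for injections).
= 27 + 19 - 8 = 38

38


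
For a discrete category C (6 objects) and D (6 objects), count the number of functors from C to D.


A functor from a discrete category C to D is determined by
where each object maps. Each of the 6 objects of C can map
to any of the 6 objects of D independently.
Number of functors = 6^6 = 46656

46656


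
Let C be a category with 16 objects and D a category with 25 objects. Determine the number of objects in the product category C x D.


The product category C x D has objects that are pairs (c, d).
Number of pairs = |Ob(C)| * |Ob(D)| = 16 * 25 = 400

400


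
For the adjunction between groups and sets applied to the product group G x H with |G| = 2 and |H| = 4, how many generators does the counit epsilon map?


The counit epsilon_K: F(U(K)) -> K of the Free-Forgetful adjunction
maps |K| generators of F(U(K)) into K. For K = G x H (the product group),
|G x H| = |G| * |H|.
Total generators mapped = 2 * 4 = 8.

8


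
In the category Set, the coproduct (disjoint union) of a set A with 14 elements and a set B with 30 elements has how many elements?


In Set, the coproduct A + B is the disjoint union.
|A + B| = |A| + |B| = 14 + 30 = 44

44


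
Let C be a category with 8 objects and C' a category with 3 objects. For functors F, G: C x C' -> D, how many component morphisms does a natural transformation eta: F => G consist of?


A natural transformation eta: F => G assigns one component morphism per
object of the domain category.
The domain is the product category C x C', so
|Ob(C x C')| = |Ob(C)| * |Ob(C')| = 8 * 3 = 24.
Therefore eta has 24 component morphisms.

24


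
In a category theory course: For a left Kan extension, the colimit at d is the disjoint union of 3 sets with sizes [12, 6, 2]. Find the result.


Pointwise, the left Kan extension (Lan_F H)(d) is the colimit, indexed
by the comma category (F downarrow d), of H composed with the
projection (F downarrow d) -> C. Here that colimit is given
as a coproduct (disjoint union) of sets, so its cardinality is the
sum of the sizes of the summands.
Coproduct of sets with sizes: 12 + 6 + 2
= 20

20


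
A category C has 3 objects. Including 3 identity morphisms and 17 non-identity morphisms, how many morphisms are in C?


Each object has an identity morphism, giving 3 identities.
Adding the 17 non-identity morphisms:
Total = 3 + 17 = 20

20


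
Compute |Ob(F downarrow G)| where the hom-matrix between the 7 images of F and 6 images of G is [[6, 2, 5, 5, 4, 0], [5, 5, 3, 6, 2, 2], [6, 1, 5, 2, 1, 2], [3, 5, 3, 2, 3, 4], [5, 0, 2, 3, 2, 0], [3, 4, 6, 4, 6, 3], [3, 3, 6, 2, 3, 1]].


Objects of (F downarrow G) are triples (a, b, h: F(a)->G(b)).
The count equals the sum of all entries in the hom-matrix.
sum(row 0) = 22
sum(row 1) = 23
sum(row 2) = 17
sum(row 3) = 20
sum(row 4) = 12
sum(row 5) = 26
sum(row 6) = 18
Grand total = 138

138


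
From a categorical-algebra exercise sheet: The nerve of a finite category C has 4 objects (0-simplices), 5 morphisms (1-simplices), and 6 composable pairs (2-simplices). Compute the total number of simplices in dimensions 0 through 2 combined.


The 2-skeleton of the nerve N(C) consists of simplices in dimensions 0, 1, 2:
  |N(C)_0| = 4 (objects)
  |N(C)_1| = 5 (morphisms)
  |N(C)_2| = 6 (composable pairs)
Total = 4 + 5 + 6 = 15

15


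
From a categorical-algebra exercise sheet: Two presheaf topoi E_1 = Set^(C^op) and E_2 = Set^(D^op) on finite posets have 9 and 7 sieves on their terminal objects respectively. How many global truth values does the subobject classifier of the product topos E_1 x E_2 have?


In a product of presheaf topoi E_1 x E_2, the subobject classifier
is Omega = Omega_1 x Omega_2 (componentwise), so
|Omega(top)| = |Omega_1(top_1)| * |Omega_2(top_2)|.
= 9 * 7 = 63.

63


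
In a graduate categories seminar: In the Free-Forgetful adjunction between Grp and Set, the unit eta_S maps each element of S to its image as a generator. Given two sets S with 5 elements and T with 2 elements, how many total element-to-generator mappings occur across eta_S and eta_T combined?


The unit eta_X: X -> U(F(X)) of the Free-Forgetful adjunction
maps each element of X to a generator of F(X). For X = S + T (disjoint
union in Set), |S + T| = |S| + |T|.
Total mappings = 5 + 2 = 7.

7


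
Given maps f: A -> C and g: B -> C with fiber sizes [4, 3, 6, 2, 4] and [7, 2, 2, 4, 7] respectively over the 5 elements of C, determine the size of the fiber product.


The pullback A x_C B consists of pairs (a, b) with f(a) = g(b).
For each element c in C, the fiber product has |f^-1(c)| * |g^-1(c)| elements.
Summing over C: 4 * 7 + 3 * 2 + 6 * 2 + 2 * 4 + 4 * 7
= 28 + 6 + 12 + 8 + 28 = 82

82


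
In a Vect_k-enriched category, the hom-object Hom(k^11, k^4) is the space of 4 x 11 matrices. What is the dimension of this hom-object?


In Vect-enriched categories, Hom(k^n, k^m) is the space of m x n matrices.
dim(Hom(k^11, k^4)) = 4 * 11 = 44

44


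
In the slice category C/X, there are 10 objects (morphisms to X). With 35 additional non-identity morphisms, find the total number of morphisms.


In the slice category C/X, objects are morphisms to X.
Identity morphisms: 10 (one per object of C/X).
Non-identity morphisms: 35.
Total = 10 + 35 = 45

45


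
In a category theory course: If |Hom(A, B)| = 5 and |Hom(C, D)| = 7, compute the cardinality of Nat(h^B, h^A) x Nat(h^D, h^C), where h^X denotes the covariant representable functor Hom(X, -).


By the Yoneda lemma, Nat(h^B, h^A) is isomorphic to Hom(A, B),
so |Nat(h^B, h^A)| = |Hom(A, B)| and |Nat(h^D, h^C)| = |Hom(C, D)|.
|Hom(A, B)| = 5, |Hom(C, D)| = 7.
|Nat(h^B, h^A) x Nat(h^D, h^C)| = 5 * 7 = 35

35


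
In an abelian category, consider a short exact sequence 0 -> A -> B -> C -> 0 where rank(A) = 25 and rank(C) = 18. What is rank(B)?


For a short exact sequence 0 -> A -> B -> C -> 0,
rank is additive: rank(B) = rank(A) + rank(C).
rank(B) = 25 + 18 = 43

43


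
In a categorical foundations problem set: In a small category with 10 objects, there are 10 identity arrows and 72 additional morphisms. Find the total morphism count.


Each object has an identity morphism, giving 10 identities.
Adding the 72 non-identity morphisms:
Total = 10 + 72 = 82

82


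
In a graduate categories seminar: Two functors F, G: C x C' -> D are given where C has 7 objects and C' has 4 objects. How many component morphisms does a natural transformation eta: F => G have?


A natural transformation eta: F => G assigns one component morphism per
object of the domain category.
The domain is the product category C x C', so
|Ob(C x C')| = |Ob(C)| * |Ob(C')| = 7 * 4 = 28.
Therefore eta has 28 component morphisms.

28


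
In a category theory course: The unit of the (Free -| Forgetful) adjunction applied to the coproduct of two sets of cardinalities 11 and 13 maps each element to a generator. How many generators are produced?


The unit eta_X: X -> U(F(X)) of the Free-Forgetful adjunction
maps each element of X to a generator of F(X). For X = S + T (disjoint
union in Set), |S + T| = |S| + |T|.
Total mappings = 11 + 13 = 24.

24


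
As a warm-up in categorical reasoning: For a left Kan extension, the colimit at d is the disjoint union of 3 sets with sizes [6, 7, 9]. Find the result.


Pointwise, the left Kan extension (Lan_F H)(d) is the colimit, indexed
by the comma category (F downarrow d), of H composed with the
projection (F downarrow d) -> C. Here that colimit is given
as a coproduct (disjoint union) of sets, so its cardinality is the
sum of the sizes of the summands.
Coproduct of sets with sizes: 6 + 7 + 9
= 22

22


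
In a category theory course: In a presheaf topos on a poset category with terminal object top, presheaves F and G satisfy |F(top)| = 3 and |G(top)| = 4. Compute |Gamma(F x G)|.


Global sections of a presheaf on a poset with terminal top satisfy
Gamma(H) ~ H(top). Presheaves admit pointwise products, so
(F x G)(top) = F(top) x G(top) (Cartesian product).
|Gamma(F x G)| = |F(top)| * |G(top)| = 3 * 4 = 12.

12


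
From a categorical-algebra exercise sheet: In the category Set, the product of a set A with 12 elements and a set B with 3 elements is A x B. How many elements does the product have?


In Set, the product A x B is the Cartesian product.
By the universal property, |A x B| = |A| * |B|.
|A x B| = 12 * 3 = 36

36


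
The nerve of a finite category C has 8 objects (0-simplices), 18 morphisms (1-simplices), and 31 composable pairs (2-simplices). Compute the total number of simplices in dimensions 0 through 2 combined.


The 2-skeleton of the nerve N(C) consists of simplices in dimensions 0, 1, 2:
  |N(C)_0| = 8 (objects)
  |N(C)_1| = 18 (morphisms)
  |N(C)_2| = 31 (composable pairs)
Total = 8 + 18 + 31 = 57

57


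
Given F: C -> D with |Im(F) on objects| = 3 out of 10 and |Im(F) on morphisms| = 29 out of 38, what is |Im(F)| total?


The image of F consists of distinct objects and distinct morphisms.
|Im(F)| on objects = 3
|Im(F)| on morphisms = 29
Total image cardinality = 3 + 29 = 32

32


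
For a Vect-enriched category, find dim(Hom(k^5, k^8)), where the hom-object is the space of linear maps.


In Vect-enriched categories, Hom(k^n, k^m) is the space of m x n matrices.
dim(Hom(k^5, k^8)) = 8 * 5 = 40

40


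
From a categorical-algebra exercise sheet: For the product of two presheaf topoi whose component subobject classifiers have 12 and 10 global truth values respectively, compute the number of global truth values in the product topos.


In a product of presheaf topoi E_1 x E_2, the subobject classifier
is Omega = Omega_1 x Omega_2 (componentwise), so
|Omega(top)| = |Omega_1(top_1)| * |Omega_2(top_2)|.
= 12 * 10 = 120.

120


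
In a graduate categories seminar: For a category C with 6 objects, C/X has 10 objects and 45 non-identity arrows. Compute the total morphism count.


In the slice category C/X, objects are morphisms to X.
Identity morphisms: 10 (one per object of C/X).
Non-identity morphisms: 45.
Total = 10 + 45 = 55

55


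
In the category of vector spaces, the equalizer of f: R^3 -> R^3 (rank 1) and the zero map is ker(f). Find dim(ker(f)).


The equalizer of f and the zero map is ker(f).
By the rank-nullity theorem: dim(ker(f)) = dim(domain) - rank(f).
dim(ker(f)) = 3 - 1 = 2

2


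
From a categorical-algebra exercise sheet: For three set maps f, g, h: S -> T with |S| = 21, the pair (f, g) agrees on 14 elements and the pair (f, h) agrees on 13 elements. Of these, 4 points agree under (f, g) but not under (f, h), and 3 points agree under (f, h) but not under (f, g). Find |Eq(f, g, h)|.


Eq(f, g, h) is the triple-agreement set: points in S where all three
maps take the same value. Using inclusion-exclusion on the pairwise data:
Pair (f, g) agrees on 14 points; pair (f, h) on 13 points.
Points agreeing under (f, g) but not (f, h) = 4; under (f, h) but not (f, g) = 3.
Triple-agreement = agreement-in-(f, g) minus points that agree under (f, g) but not (f, h):
|Eq(f, g, h)| = 14 - 4 = 10
(cross-check via (f, h): 13 - 3 = 10.)

10


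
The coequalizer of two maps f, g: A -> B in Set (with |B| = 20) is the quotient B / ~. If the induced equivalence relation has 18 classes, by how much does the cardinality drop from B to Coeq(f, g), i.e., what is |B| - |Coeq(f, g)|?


The coequalizer Coeq(f, g) = B / ~ has one element per equivalence class.
|B| = 20, |Coeq(f, g)| = 18.
|B| - |Coeq(f, g)| = 20 - 18 = 2.

2


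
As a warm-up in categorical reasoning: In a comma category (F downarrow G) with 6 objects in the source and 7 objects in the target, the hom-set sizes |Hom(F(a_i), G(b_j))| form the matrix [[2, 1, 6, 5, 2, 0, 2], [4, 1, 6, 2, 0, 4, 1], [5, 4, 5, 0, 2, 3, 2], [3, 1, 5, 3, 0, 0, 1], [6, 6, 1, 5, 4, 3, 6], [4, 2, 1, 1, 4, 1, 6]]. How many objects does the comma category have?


Objects of (F downarrow G) are triples (a, b, h: F(a)->G(b)).
The count equals the sum of all entries in the hom-matrix.
sum(row 0) = 18
sum(row 1) = 18
sum(row 2) = 21
sum(row 3) = 13
sum(row 4) = 31
sum(row 5) = 19
Grand total = 120

120


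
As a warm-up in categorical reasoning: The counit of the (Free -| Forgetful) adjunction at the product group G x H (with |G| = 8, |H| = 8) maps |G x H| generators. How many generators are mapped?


The counit epsilon_K: F(U(K)) -> K of the Free-Forgetful adjunction
maps |K| generators of F(U(K)) into K. For K = G x H (the product group),
|G x H| = |G| * |H|.
Total generators mapped = 8 * 8 = 64.

64


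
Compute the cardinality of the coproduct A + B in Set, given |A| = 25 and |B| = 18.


In Set, the coproduct A + B is the disjoint union.
|A + B| = |A| + |B| = 25 + 18 = 43

43


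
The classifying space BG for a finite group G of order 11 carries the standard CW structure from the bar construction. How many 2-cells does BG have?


In the bar-construction CW model of BG, the n-cells are indexed by
n-tuples [g_1|...|g_n] of non-identity elements of G (degenerate
simplices with some g_i = e do not contribute cells), so there are
(|G| - 1)^n n-cells.
For dim = 2 with |G| = 11:
cells = (11 - 1)^2 = 10^2 = 100

100


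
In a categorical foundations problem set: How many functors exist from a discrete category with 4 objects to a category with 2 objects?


A functor from a discrete category C to D is determined by
where each object maps. Each of the 4 objects of C can map
to any of the 2 objects of D independently.
Number of functors = 2^4 = 16

16


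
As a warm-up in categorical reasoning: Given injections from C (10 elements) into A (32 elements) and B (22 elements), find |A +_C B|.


The pushout A +_C B identifies the images of C in A and B.
|A +_C B| = |A| + |B| - |C| (for injections).
= 32 + 22 - 10 = 44

44


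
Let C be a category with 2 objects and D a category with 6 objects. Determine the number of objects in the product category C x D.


The product category C x D has objects that are pairs (c, d).
Number of pairs = |Ob(C)| * |Ob(D)| = 2 * 6 = 12

12


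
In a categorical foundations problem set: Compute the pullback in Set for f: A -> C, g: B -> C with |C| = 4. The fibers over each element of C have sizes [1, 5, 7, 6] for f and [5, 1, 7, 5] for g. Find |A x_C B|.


The pullback A x_C B consists of pairs (a, b) with f(a) = g(b).
For each element c in C, the fiber product has |f^-1(c)| * |g^-1(c)| elements.
Summing over C: 1 * 5 + 5 * 1 + 7 * 7 + 6 * 5
= 5 + 5 + 49 + 30 = 89

89


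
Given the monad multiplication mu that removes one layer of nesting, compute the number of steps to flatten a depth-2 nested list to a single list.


Each application of mu: T^2 -> T removes one layer of nesting.
Starting at depth 2 (i.e., T^2(X)), we need to reach T(X).
Number of mu applications = 2 - 1 = 1

1


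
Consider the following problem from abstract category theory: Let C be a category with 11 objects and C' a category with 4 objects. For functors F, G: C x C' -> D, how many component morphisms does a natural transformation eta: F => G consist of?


A natural transformation eta: F => G assigns one component morphism per
object of the domain category.
The domain is the product category C x C', so
|Ob(C x C')| = |Ob(C)| * |Ob(C')| = 11 * 4 = 44.
Therefore eta has 44 component morphisms.

44


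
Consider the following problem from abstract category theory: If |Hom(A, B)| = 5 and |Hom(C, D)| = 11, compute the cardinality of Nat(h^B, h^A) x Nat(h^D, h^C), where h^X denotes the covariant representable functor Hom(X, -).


By the Yoneda lemma, Nat(h^B, h^A) is isomorphic to Hom(A, B),
so |Nat(h^B, h^A)| = |Hom(A, B)| and |Nat(h^D, h^C)| = |Hom(C, D)|.
|Hom(A, B)| = 5, |Hom(C, D)| = 11.
|Nat(h^B, h^A) x Nat(h^D, h^C)| = 5 * 11 = 55

55


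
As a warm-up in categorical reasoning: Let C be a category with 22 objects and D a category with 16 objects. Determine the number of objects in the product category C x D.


The product category C x D has objects that are pairs (c, d).
Number of pairs = |Ob(C)| * |Ob(D)| = 22 * 16 = 352

352


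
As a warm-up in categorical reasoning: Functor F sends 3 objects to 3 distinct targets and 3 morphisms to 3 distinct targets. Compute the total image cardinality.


The image of F consists of distinct objects and distinct morphisms.
|Im(F)| on objects = 3
|Im(F)| on morphisms = 3
Total image cardinality = 3 + 3 = 6

6


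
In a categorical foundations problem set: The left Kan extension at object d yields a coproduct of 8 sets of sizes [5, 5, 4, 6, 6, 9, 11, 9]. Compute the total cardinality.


Pointwise, the left Kan extension (Lan_F H)(d) is the colimit, indexed
by the comma category (F downarrow d), of H composed with the
projection (F downarrow d) -> C. Here that colimit is given
as a coproduct (disjoint union) of sets, so its cardinality is the
sum of the sizes of the summands.
Coproduct of sets with sizes: 5 + 5 + 4 + 6 + 6 + 9 + 11 + 9
= 55

55


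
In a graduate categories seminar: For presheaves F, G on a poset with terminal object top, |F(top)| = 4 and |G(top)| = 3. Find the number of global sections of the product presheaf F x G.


Global sections of a presheaf on a poset with terminal top satisfy
Gamma(H) ~ H(top). Presheaves admit pointwise products, so
(F x G)(top) = F(top) x G(top) (Cartesian product).
|Gamma(F x G)| = |F(top)| * |G(top)| = 4 * 3 = 12.

12


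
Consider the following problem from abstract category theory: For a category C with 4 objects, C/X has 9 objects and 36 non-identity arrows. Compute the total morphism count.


In the slice category C/X, objects are morphisms to X.
Identity morphisms: 9 (one per object of C/X).
Non-identity morphisms: 36.
Total = 9 + 36 = 45

45


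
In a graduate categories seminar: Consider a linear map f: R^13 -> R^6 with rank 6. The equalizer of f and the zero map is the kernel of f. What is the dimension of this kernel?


The equalizer of f and the zero map is ker(f).
By the rank-nullity theorem: dim(ker(f)) = dim(domain) - rank(f).
dim(ker(f)) = 13 - 6 = 7

7


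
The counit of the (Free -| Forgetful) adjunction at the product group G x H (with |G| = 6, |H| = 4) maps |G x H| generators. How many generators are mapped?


The counit epsilon_K: F(U(K)) -> K of the Free-Forgetful adjunction
maps |K| generators of F(U(K)) into K. For K = G x H (the product group),
|G x H| = |G| * |H|.
Total generators mapped = 6 * 4 = 24.

24


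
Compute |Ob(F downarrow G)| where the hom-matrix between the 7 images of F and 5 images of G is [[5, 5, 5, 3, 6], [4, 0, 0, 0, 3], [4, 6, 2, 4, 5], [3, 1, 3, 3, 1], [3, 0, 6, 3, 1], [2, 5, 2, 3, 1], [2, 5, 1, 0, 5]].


Objects of (F downarrow G) are triples (a, b, h: F(a)->G(b)).
The count equals the sum of all entries in the hom-matrix.
sum(row 0) = 24
sum(row 1) = 7
sum(row 2) = 21
sum(row 3) = 11
sum(row 4) = 13
sum(row 5) = 13
sum(row 6) = 13
Grand total = 102

102


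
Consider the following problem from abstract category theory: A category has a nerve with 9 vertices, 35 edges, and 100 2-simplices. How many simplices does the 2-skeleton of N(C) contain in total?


The 2-skeleton of the nerve N(C) consists of simplices in dimensions 0, 1, 2:
  |N(C)_0| = 9 (objects)
  |N(C)_1| = 35 (morphisms)
  |N(C)_2| = 100 (composable pairs)
Total = 9 + 35 + 100 = 144

144


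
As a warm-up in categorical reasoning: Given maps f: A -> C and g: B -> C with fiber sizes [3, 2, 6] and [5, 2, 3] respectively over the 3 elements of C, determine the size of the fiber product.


The pullback A x_C B consists of pairs (a, b) with f(a) = g(b).
For each element c in C, the fiber product has |f^-1(c)| * |g^-1(c)| elements.
Summing over C: 3 * 5 + 2 * 2 + 6 * 3
= 15 + 4 + 18 = 37

37


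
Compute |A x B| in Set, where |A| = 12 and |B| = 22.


In Set, the product A x B is the Cartesian product.
By the universal property, |A x B| = |A| * |B|.
|A x B| = 12 * 22 = 264

264


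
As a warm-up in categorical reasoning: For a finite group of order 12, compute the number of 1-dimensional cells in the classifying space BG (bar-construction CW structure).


In the bar-construction CW model of BG, the n-cells are indexed by
n-tuples [g_1|...|g_n] of non-identity elements of G (degenerate
simplices with some g_i = e do not contribute cells), so there are
(|G| - 1)^n n-cells.
For dim = 1 with |G| = 12:
cells = (12 - 1)^1 = 11^1 = 11

11


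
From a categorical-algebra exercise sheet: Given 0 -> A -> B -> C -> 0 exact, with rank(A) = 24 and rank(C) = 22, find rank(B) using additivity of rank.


For a short exact sequence 0 -> A -> B -> C -> 0,
rank is additive: rank(B) = rank(A) + rank(C).
rank(B) = 24 + 22 = 46

46


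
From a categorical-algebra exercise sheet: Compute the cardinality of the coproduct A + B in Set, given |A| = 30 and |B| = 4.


In Set, the coproduct A + B is the disjoint union.
|A + B| = |A| + |B| = 30 + 4 = 34

34


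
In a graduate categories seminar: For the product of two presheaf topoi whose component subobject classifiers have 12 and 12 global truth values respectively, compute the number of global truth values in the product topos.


In a product of presheaf topoi E_1 x E_2, the subobject classifier
is Omega = Omega_1 x Omega_2 (componentwise), so
|Omega(top)| = |Omega_1(top_1)| * |Omega_2(top_2)|.
= 12 * 12 = 144.

144


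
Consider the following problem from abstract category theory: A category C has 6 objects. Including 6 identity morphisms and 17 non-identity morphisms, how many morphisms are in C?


Each object has an identity morphism, giving 6 identities.
Adding the 17 non-identity morphisms:
Total = 6 + 17 = 23

23


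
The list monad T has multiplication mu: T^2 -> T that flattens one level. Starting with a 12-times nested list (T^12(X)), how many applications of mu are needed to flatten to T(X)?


Each application of mu: T^2 -> T removes one layer of nesting.
Starting at depth 12 (i.e., T^12(X)), we need to reach T(X).
Number of mu applications = 12 - 1 = 11

11


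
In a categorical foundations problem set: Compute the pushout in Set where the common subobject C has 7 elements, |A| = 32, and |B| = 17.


The pushout A +_C B identifies the images of C in A and B.
|A +_C B| = |A| + |B| - |C| (for injections).
= 32 + 17 - 7 = 42

42


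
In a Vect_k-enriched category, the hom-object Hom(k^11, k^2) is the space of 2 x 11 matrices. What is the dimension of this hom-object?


In Vect-enriched categories, Hom(k^n, k^m) is the space of m x n matrices.
dim(Hom(k^11, k^2)) = 2 * 11 = 22

22


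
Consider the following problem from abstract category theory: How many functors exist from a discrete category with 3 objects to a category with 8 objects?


A functor from a discrete category C to D is determined by
where each object maps. Each of the 3 objects of C can map
to any of the 8 objects of D independently.
Number of functors = 8^3 = 512

512


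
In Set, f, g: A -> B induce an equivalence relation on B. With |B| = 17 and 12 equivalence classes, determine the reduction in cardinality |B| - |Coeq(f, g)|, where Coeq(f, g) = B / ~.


The coequalizer Coeq(f, g) = B / ~ has one element per equivalence class.
|B| = 17, |Coeq(f, g)| = 12.
|B| - |Coeq(f, g)| = 17 - 12 = 5.

5


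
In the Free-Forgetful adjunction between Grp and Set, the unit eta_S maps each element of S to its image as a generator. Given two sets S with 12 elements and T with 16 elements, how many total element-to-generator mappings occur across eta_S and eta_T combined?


The unit eta_X: X -> U(F(X)) of the Free-Forgetful adjunction
maps each element of X to a generator of F(X). For X = S + T (disjoint
union in Set), |S + T| = |S| + |T|.
Total mappings = 12 + 16 = 28.

28


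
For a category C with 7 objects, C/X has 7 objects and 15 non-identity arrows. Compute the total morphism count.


In the slice category C/X, objects are morphisms to X.
Identity morphisms: 7 (one per object of C/X).
Non-identity morphisms: 15.
Total = 7 + 15 = 22

22


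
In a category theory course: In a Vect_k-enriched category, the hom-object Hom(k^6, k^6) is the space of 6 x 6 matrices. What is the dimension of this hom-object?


In Vect-enriched categories, Hom(k^n, k^m) is the space of m x n matrices.
dim(Hom(k^6, k^6)) = 6 * 6 = 36

36


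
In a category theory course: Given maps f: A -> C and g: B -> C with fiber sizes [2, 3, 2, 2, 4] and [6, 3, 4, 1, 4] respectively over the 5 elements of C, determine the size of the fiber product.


The pullback A x_C B consists of pairs (a, b) with f(a) = g(b).
For each element c in C, the fiber product has |f^-1(c)| * |g^-1(c)| elements.
Summing over C: 2 * 6 + 3 * 3 + 2 * 4 + 2 * 1 + 4 * 4
= 12 + 9 + 8 + 2 + 16 = 47

47


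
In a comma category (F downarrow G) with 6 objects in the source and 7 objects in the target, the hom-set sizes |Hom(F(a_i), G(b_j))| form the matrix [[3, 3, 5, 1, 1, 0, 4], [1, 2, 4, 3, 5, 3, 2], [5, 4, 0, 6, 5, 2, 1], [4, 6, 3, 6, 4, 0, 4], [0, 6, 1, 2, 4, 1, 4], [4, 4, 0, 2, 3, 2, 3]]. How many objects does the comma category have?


Objects of (F downarrow G) are triples (a, b, h: F(a)->G(b)).
The count equals the sum of all entries in the hom-matrix.
sum(row 0) = 17
sum(row 1) = 20
sum(row 2) = 23
sum(row 3) = 27
sum(row 4) = 18
sum(row 5) = 18
Grand total = 123

123


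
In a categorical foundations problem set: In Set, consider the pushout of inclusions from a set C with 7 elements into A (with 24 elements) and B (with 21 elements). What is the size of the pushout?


The pushout A +_C B identifies the images of C in A and B.
|A +_C B| = |A| + |B| - |C| (for injections).
= 24 + 21 - 7 = 38

38


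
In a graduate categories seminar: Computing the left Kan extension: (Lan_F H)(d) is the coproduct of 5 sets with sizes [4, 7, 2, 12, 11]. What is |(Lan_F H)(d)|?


Pointwise, the left Kan extension (Lan_F H)(d) is the colimit, indexed
by the comma category (F downarrow d), of H composed with the
projection (F downarrow d) -> C. Here that colimit is given
as a coproduct (disjoint union) of sets, so its cardinality is the
sum of the sizes of the summands.
Coproduct of sets with sizes: 4 + 7 + 2 + 12 + 11
= 36

36


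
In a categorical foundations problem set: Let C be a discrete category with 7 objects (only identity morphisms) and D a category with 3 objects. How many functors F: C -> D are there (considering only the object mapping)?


A functor from a discrete category C to D is determined by
where each object maps. Each of the 7 objects of C can map
to any of the 3 objects of D independently.
Number of functors = 3^7 = 2187

2187


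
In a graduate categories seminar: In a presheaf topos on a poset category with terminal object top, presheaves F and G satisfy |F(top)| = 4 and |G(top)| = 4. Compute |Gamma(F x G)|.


Global sections of a presheaf on a poset with terminal top satisfy
Gamma(H) ~ H(top). Presheaves admit pointwise products, so
(F x G)(top) = F(top) x G(top) (Cartesian product).
|Gamma(F x G)| = |F(top)| * |G(top)| = 4 * 4 = 16.

16


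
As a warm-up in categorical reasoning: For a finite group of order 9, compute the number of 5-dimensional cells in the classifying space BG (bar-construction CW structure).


In the bar-construction CW model of BG, the n-cells are indexed by
n-tuples [g_1|...|g_n] of non-identity elements of G (degenerate
simplices with some g_i = e do not contribute cells), so there are
(|G| - 1)^n n-cells.
For dim = 5 with |G| = 9:
cells = (9 - 1)^5 = 8^5 = 32768

32768


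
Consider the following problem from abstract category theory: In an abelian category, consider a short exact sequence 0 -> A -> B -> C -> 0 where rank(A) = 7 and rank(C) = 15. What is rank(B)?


For a short exact sequence 0 -> A -> B -> C -> 0,
rank is additive: rank(B) = rank(A) + rank(C).
rank(B) = 7 + 15 = 22

22


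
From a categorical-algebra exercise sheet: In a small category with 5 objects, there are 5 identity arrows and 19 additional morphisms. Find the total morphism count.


Each object has an identity morphism, giving 5 identities.
Adding the 19 non-identity morphisms:
Total = 5 + 19 = 24

24


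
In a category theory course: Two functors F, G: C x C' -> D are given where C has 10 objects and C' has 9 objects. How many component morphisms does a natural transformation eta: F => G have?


A natural transformation eta: F => G assigns one component morphism per
object of the domain category.
The domain is the product category C x C', so
|Ob(C x C')| = |Ob(C)| * |Ob(C')| = 10 * 9 = 90.
Therefore eta has 90 component morphisms.

90


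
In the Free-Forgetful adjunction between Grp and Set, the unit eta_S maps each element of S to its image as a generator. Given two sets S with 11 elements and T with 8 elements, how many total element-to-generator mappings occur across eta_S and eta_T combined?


The unit eta_X: X -> U(F(X)) of the Free-Forgetful adjunction
maps each element of X to a generator of F(X). For X = S + T (disjoint
union in Set), |S + T| = |S| + |T|.
Total mappings = 11 + 8 = 19.

19


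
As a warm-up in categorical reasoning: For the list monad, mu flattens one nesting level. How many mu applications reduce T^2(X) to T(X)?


Each application of mu: T^2 -> T removes one layer of nesting.
Starting at depth 2 (i.e., T^2(X)), we need to reach T(X).
Number of mu applications = 2 - 1 = 1

1


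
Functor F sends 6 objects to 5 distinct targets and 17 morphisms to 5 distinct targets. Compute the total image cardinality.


The image of F consists of distinct objects and distinct morphisms.
|Im(F)| on objects = 5
|Im(F)| on morphisms = 5
Total image cardinality = 5 + 5 = 10

10


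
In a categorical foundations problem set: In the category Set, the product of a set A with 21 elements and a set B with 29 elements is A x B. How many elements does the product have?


In Set, the product A x B is the Cartesian product.
By the universal property, |A x B| = |A| * |B|.
|A x B| = 21 * 29 = 609

609


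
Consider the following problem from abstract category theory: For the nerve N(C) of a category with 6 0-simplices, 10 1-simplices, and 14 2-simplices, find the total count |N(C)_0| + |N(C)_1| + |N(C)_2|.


The 2-skeleton of the nerve N(C) consists of simplices in dimensions 0, 1, 2:
  |N(C)_0| = 6 (objects)
  |N(C)_1| = 10 (morphisms)
  |N(C)_2| = 14 (composable pairs)
Total = 6 + 10 + 14 = 30

30


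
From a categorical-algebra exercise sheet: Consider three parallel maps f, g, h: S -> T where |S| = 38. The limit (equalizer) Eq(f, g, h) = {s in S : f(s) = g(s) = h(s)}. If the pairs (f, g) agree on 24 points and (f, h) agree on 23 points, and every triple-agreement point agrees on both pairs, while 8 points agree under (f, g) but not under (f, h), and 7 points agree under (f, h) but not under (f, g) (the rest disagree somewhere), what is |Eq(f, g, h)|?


Eq(f, g, h) is the triple-agreement set: points in S where all three
maps take the same value. Using inclusion-exclusion on the pairwise data:
Pair (f, g) agrees on 24 points; pair (f, h) on 23 points.
Points agreeing under (f, g) but not (f, h) = 8; under (f, h) but not (f, g) = 7.
Triple-agreement = agreement-in-(f, g) minus points that agree under (f, g) but not (f, h):
|Eq(f, g, h)| = 24 - 8 = 16
(cross-check via (f, h): 23 - 7 = 16.)

16


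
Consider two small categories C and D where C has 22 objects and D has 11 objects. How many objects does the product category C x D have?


The product category C x D has objects that are pairs (c, d).
Number of pairs = |Ob(C)| * |Ob(D)| = 22 * 11 = 242

242


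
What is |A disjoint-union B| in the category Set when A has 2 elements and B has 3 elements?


In Set, the coproduct A + B is the disjoint union.
|A + B| = |A| + |B| = 2 + 3 = 5

5


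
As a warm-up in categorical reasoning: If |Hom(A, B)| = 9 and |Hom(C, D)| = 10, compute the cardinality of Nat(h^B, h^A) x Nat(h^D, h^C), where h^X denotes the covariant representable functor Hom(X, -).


By the Yoneda lemma, Nat(h^B, h^A) is isomorphic to Hom(A, B),
so |Nat(h^B, h^A)| = |Hom(A, B)| and |Nat(h^D, h^C)| = |Hom(C, D)|.
|Hom(A, B)| = 9, |Hom(C, D)| = 10.
|Nat(h^B, h^A) x Nat(h^D, h^C)| = 9 * 10 = 90

90


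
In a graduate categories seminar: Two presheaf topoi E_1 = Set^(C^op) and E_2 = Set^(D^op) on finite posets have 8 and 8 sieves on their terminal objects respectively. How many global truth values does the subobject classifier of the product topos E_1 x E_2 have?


In a product of presheaf topoi E_1 x E_2, the subobject classifier
is Omega = Omega_1 x Omega_2 (componentwise), so
|Omega(top)| = |Omega_1(top_1)| * |Omega_2(top_2)|.
= 8 * 8 = 64.

64


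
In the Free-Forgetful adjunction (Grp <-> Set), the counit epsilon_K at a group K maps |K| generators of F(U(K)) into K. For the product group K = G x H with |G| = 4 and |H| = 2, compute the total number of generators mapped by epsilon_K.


The counit epsilon_K: F(U(K)) -> K of the Free-Forgetful adjunction
maps |K| generators of F(U(K)) into K. For K = G x H (the product group),
|G x H| = |G| * |H|.
Total generators mapped = 4 * 2 = 8.

8


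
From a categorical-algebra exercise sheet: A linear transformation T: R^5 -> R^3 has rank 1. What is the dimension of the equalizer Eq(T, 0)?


The equalizer of f and the zero map is ker(f).
By the rank-nullity theorem: dim(ker(f)) = dim(domain) - rank(f).
dim(ker(f)) = 5 - 1 = 4

4


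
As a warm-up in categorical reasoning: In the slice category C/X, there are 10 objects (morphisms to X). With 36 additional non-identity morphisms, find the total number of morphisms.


In the slice category C/X, objects are morphisms to X.
Identity morphisms: 10 (one per object of C/X).
Non-identity morphisms: 36.
Total = 10 + 36 = 46

46


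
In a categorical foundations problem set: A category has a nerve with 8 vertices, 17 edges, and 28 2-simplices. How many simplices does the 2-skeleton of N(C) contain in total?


The 2-skeleton of the nerve N(C) consists of simplices in dimensions 0, 1, 2:
  |N(C)_0| = 8 (objects)
  |N(C)_1| = 17 (morphisms)
  |N(C)_2| = 28 (composable pairs)
Total = 8 + 17 + 28 = 53

53


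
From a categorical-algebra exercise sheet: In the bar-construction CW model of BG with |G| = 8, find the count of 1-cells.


In the bar-construction CW model of BG, the n-cells are indexed by
n-tuples [g_1|...|g_n] of non-identity elements of G (degenerate
simplices with some g_i = e do not contribute cells), so there are
(|G| - 1)^n n-cells.
For dim = 1 with |G| = 8:
cells = (8 - 1)^1 = 7^1 = 7

7


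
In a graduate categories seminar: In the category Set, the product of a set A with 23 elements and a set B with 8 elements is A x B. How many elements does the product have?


In Set, the product A x B is the Cartesian product.
By the universal property, |A x B| = |A| * |B|.
|A x B| = 23 * 8 = 184

184


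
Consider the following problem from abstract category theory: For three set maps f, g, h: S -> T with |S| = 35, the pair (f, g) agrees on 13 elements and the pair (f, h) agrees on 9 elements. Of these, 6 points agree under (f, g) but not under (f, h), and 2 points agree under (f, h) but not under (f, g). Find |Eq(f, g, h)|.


Eq(f, g, h) is the triple-agreement set: points in S where all three
maps take the same value. Using inclusion-exclusion on the pairwise data:
Pair (f, g) agrees on 13 points; pair (f, h) on 9 points.
Points agreeing under (f, g) but not (f, h) = 6; under (f, h) but not (f, g) = 2.
Triple-agreement = agreement-in-(f, g) minus points that agree under (f, g) but not (f, h):
|Eq(f, g, h)| = 13 - 6 = 7
(cross-check via (f, h): 9 - 2 = 7.)

7


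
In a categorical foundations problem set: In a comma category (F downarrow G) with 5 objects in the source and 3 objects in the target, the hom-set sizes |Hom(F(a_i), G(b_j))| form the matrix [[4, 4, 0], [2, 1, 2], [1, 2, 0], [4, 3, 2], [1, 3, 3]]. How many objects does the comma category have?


Objects of (F downarrow G) are triples (a, b, h: F(a)->G(b)).
The count equals the sum of all entries in the hom-matrix.
sum(row 0) = 8
sum(row 1) = 5
sum(row 2) = 3
sum(row 3) = 9
sum(row 4) = 7
Grand total = 32

32


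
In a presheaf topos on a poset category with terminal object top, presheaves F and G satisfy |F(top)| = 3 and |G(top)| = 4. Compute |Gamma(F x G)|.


Global sections of a presheaf on a poset with terminal top satisfy
Gamma(H) ~ H(top). Presheaves admit pointwise products, so
(F x G)(top) = F(top) x G(top) (Cartesian product).
|Gamma(F x G)| = |F(top)| * |G(top)| = 3 * 4 = 12.

12


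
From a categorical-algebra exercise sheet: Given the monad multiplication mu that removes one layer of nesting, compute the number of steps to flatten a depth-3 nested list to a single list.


Each application of mu: T^2 -> T removes one layer of nesting.
Starting at depth 3 (i.e., T^3(X)), we need to reach T(X).
Number of mu applications = 3 - 1 = 2

2


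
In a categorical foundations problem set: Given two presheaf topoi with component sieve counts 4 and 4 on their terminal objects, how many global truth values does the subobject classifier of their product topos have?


In a product of presheaf topoi E_1 x E_2, the subobject classifier
is Omega = Omega_1 x Omega_2 (componentwise), so
|Omega(top)| = |Omega_1(top_1)| * |Omega_2(top_2)|.
= 4 * 4 = 16.

16


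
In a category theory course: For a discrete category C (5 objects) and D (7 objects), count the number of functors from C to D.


A functor from a discrete category C to D is determined by
where each object maps. Each of the 5 objects of C can map
to any of the 7 objects of D independently.
Number of functors = 7^5 = 16807

16807


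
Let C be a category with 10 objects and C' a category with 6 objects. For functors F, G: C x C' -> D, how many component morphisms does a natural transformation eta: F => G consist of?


A natural transformation eta: F => G assigns one component morphism per
object of the domain category.
The domain is the product category C x C', so
|Ob(C x C')| = |Ob(C)| * |Ob(C')| = 10 * 6 = 60.
Therefore eta has 60 component morphisms.

60


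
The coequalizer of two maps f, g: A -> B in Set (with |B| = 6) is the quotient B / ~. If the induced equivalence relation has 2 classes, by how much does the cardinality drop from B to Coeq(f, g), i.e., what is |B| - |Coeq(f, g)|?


The coequalizer Coeq(f, g) = B / ~ has one element per equivalence class.
|B| = 6, |Coeq(f, g)| = 2.
|B| - |Coeq(f, g)| = 6 - 2 = 4.

4


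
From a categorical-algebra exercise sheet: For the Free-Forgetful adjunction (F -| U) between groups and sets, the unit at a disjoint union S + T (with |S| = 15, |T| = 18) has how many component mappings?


The unit eta_X: X -> U(F(X)) of the Free-Forgetful adjunction
maps each element of X to a generator of F(X). For X = S + T (disjoint
union in Set), |S + T| = |S| + |T|.
Total mappings = 15 + 18 = 33.

33


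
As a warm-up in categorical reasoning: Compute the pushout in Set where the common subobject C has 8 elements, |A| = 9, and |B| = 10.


The pushout A +_C B identifies the images of C in A and B.
|A +_C B| = |A| + |B| - |C| (for injections).
= 9 + 10 - 8 = 11

11


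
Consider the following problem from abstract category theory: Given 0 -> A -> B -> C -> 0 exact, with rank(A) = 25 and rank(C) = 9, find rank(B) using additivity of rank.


For a short exact sequence 0 -> A -> B -> C -> 0,
rank is additive: rank(B) = rank(A) + rank(C).
rank(B) = 25 + 9 = 34

34


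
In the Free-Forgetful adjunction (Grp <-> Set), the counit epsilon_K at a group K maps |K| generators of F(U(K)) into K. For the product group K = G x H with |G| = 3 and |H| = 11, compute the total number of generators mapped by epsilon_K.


The counit epsilon_K: F(U(K)) -> K of the Free-Forgetful adjunction
maps |K| generators of F(U(K)) into K. For K = G x H (the product group),
|G x H| = |G| * |H|.
Total generators mapped = 3 * 11 = 33.

33
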